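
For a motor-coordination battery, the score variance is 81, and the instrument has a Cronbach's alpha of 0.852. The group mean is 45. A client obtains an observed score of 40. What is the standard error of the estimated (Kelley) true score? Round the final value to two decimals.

σ = 81^(1/2) = 9.000
SE_est = SD * √(r(1 − r)) = 9.000 * √0.126 ≈ 9.000 * 0.355 ≈ 3.196

3.20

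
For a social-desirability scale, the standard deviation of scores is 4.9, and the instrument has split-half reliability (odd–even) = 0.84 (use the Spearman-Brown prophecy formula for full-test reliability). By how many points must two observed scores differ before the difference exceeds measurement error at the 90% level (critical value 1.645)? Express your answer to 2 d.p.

r_full = 2·0.84 / (1 + 0.84) ≈ 0.913
The standard error of measurement is 4.900*√(1 − 0.913) ≈ 4.900*0.295 ≈ 1.445.
SE_diff = SEM * √2 ≈ 1.445 * 1.414 ≈ 2.043
Smallest detectable difference = 1.645*2.043 ≈ 3.361

3.36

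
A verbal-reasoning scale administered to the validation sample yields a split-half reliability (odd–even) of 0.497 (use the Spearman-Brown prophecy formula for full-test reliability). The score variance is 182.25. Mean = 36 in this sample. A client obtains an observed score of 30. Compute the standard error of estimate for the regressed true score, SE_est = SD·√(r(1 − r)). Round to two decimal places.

6.38

σ = 182.25^(1/2) = 13.5000
Full-length reliability (Spearman-Brown) = 2(0.497)/(1+0.497) ≈ 0.6640
SE_est = SD · √(r(1 − r)) = 13.5000 · √0.2231 ≈ 13.5000 · 0.4723 ≈ 6.3766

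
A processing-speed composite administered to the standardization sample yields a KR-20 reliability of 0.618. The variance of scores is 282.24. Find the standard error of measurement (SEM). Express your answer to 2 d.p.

σ = 282.24^(1/2) = 16.80000
SEM = 16.80000 × √(1 − 0.61800) = 16.80000 × √0.38200 ≈ 16.80000 × 0.61806 ≈ 10.38343

10.38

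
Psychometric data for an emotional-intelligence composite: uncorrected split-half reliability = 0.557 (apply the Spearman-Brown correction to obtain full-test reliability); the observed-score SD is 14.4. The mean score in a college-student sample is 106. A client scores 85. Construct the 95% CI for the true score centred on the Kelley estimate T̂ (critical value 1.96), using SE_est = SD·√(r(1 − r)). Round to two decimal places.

Full-length reliability (Spearman-Brown) = 2(0.557)/(1+0.557) ≈ 0.7155
T̂ = r·X + (1 − r)·M = 0.7155*85 + 0.2845*106 ≈ 60.8157 + 30.1593 ≈ 90.9750
SE_est = SD * √(r(1 − r)) = 14.4000 * √0.2036 ≈ 14.4000 * 0.4512 ≈ 6.4971
95% CI: 90.9750 ± 12.7343 ≈ (78.2407, 103.7092)

[78.24, 103.71]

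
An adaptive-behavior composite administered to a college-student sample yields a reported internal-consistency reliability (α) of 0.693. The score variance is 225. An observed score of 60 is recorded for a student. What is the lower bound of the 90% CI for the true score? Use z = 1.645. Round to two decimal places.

σ = 225^(1/2) = 15.000
The standard error of measurement is 15.000×√(1 − 0.693) ≈ 15.000×0.554 ≈ 8.311.
1.645 × SEM ≈ 13.672
Lower bound: 60 − 13.672 = 46.328

46.33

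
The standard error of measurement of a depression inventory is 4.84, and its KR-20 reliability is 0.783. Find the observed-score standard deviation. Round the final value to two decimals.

10.39

SD = SEM / √(1 − r) = 4.84 / √0.217 ≃ 4.84 / 0.466 ≃ 10.390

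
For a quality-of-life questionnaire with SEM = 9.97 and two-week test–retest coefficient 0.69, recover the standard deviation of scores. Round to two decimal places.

17.91

SD = SEM / √(1 − r) = 9.97 / √0.3100 ≈ 9.97 / 0.5568 ≈ 17.9066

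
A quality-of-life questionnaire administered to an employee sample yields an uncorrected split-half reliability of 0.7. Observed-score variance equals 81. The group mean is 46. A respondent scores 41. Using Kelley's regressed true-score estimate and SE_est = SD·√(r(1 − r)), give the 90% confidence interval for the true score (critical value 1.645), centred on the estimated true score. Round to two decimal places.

SD = √81 ≈ 9.0000
Full-length reliability (Spearman-Brown) = 2(0.7)/(1+0.7) ≈ 0.8235
T̂ = r·X + (1 − r)·M = 0.8235·41 + 0.1765·46 ≈ 33.7647 + 8.1176 ≈ 41.8824
SE_est = SD · √(r(1 − r)) = 9.0000 · √0.1453 ≈ 9.0000 · 0.3812 ≈ 3.4310
CI = 41.8824 ± 1.645 · 3.4310 → [36.2384, 47.5263]

[36.24, 47.53]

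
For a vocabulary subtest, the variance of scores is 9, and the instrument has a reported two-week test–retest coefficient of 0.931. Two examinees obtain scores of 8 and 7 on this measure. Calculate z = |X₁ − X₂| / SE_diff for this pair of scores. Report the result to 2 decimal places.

σ = 9^(1/2) = 3.0000
The standard error of measurement is 3.0000*√(1 − 0.9310) ≈ 3.0000*0.2627 ≈ 0.7880.
SE_diff = SEM * √2 ≈ 0.7880 * 1.4142 ≈ 1.1145
z = |8 − 7| / 1.1145 = 1 / 1.1145 ≈ 0.8973

0.90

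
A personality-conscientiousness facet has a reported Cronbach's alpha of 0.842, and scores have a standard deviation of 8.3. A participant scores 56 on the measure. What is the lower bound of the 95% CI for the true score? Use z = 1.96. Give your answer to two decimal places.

49.53

SEM = 8.30000 × √(1 − 0.84200) = 8.30000 × √0.15800 ≃ 8.30000 × 0.39749 ≃ 3.29918
Half-width = 1.96×3.29918 ≃ 6.46640
Lower limit = 56 − 6.46640 ≃ 49.53360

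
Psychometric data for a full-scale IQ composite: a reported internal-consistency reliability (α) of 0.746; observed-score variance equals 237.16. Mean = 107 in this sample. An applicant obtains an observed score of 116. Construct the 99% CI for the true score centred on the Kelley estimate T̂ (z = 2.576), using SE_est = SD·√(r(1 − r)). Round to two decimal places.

σ = 237.16^(1/2) = 15.400
T̂ = r·X + (1 − r)·M = 0.746·116 + 0.254·107 = 86.536 + 27.178 ≃ 113.714
SE_est = SD · √(r(1 − r)) = 15.400 · √0.189 ≃ 15.400 · 0.435 ≃ 6.704
CI = 113.714 ± 2.576 · 6.704 → [96.446, 130.982]

[96.45, 130.98]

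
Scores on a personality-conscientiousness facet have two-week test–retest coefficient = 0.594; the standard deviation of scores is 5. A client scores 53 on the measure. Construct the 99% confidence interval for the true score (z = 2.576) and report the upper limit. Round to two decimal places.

61.21

The standard error of measurement is 5.000*√(1 − 0.594) ≈ 5.000*0.637 ≈ 3.186.
Margin = 2.576 * 3.186 ≈ 8.207
Upper limit = 53 + 8.207 ≈ 61.207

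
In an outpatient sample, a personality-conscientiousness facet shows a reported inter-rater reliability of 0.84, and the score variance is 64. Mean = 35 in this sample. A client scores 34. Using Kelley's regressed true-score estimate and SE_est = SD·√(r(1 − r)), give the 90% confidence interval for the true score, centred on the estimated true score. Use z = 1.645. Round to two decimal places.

σ = 64^(1/2) = 8.0000
Estimated true score = 0.8400·34 + (1 − 0.8400)·35 ≈ 34.1600
SE_est = SD · √(r(1 − r)) = 8.0000 · √0.1344 ≈ 8.0000 · 0.3666 ≈ 2.9328
90% CI: 34.1600 ± 4.8245 ≈ (29.3355, 38.9845)

[29.34, 38.98]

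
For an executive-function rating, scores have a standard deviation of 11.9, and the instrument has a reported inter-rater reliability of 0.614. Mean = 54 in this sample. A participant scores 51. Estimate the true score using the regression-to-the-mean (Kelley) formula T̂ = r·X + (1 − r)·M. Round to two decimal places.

T̂ = 0.6140(51) + 0.3860(54) ≃ 52.1580

52.16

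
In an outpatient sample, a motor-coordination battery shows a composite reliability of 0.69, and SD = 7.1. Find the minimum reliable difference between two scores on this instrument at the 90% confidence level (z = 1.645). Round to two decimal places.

SEM = 7.1000 × √(1 − 0.6900) = 7.1000 × √0.3100 ≈ 7.1000 × 0.5568 ≈ 3.9531
Standard error of the difference = 3.9531·√2 ≈ 5.5905
Minimum reliable difference = 1.645 × SE_diff ≈ 1.645 × 5.5905 ≈ 9.1964

9.20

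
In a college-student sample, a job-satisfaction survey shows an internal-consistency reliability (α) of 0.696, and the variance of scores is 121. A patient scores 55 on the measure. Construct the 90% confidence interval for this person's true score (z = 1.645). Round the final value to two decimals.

[45.02, 64.98]

σ = 121^(1/2) = 11.0000
The standard error of measurement is 11.0000·√(1 − 0.6960) ≈ 11.0000·0.5514 ≈ 6.0650.
Half-width = 1.645·6.0650 ≈ 9.9769
90% CI: 55 ± 9.9769 = [45.0231, 64.9769]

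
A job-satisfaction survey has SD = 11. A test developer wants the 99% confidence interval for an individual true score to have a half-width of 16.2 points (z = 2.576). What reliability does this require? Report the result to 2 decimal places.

0.67

Required SEM = 16.2 / 2.576 ≈ 6.289
r = 1 − (6.289/11)² ≈ 1 − 0.327 ≈ 0.673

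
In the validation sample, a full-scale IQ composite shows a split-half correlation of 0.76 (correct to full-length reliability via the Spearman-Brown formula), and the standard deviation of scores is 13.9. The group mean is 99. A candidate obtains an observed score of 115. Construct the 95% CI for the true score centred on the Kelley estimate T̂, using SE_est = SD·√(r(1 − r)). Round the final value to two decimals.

Spearman-Brown: r = 2(0.76) / (1 + 0.76) = 1.5200 / 1.7600 ≈ 0.8636
T̂ = r·X + (1 − r)·M = 0.8636·115 + 0.1364·99 ≈ 99.3182 + 13.5000 ≈ 112.8182
SE_est = SD · √(r(1 − r)) = 13.9000 · √0.1178 ≈ 13.9000 · 0.3432 ≈ 4.7701
95% CI: 112.8182 ± 9.3494 ≈ (103.4687, 122.1676)

[103.47, 122.17]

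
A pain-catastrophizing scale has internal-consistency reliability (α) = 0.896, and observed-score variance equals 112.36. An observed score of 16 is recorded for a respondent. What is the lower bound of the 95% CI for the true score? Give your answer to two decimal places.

SD = √112.36 = 10.600
SEM = 10.600 * √(1 − 0.896) = 10.600 * √0.104 ≃ 10.600 * 0.322 ≃ 3.418
Margin = 1.96 * 3.418 ≃ 6.700
Lower bound: 16 − 6.700 = 9.300

9.30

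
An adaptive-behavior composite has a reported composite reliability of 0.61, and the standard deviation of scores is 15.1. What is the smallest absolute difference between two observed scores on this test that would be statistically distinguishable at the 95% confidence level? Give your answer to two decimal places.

The standard error of measurement is 15.1000·√(1 − 0.6100) ≈ 15.1000·0.6245 ≈ 9.4299.
SE_diff = √2 · SEM ≈ 13.3360
Minimum reliable difference = 1.96 · SE_diff ≈ 1.96 · 13.3360 ≈ 26.1385

26.14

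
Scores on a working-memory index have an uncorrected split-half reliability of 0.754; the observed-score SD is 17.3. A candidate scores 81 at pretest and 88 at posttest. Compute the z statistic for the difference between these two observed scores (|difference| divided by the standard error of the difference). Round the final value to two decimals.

0.76

Full-length reliability (Spearman-Brown) = 2(0.754)/(1+0.754) ≈ 0.8597
The standard error of measurement is 17.3000·√(1 − 0.8597) ≈ 17.3000·0.3745 ≈ 6.4789.
SE_diff = √2 · SEM ≈ 9.1625
z = |81 − 88| / 9.1625 = 7 / 9.1625 ≈ 0.7640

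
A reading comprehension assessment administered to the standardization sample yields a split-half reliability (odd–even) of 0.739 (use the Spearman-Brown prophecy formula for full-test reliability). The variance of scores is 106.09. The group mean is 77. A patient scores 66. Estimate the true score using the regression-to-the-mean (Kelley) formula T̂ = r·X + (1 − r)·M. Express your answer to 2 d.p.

r_full = 2·0.739 / (1 + 0.739) ≈ 0.84991
Estimated true score = 0.84991×66 + (1 − 0.84991)×77 ≈ 67.65095

67.65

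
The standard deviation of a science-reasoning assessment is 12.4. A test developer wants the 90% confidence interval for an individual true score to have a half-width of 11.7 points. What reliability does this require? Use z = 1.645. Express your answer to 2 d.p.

0.67

Required SEM = 11.7 / 1.645 ≈ 7.11246
r = 1 − (7.11246/12.4)² ≈ 1 − 0.32900 ≈ 0.67100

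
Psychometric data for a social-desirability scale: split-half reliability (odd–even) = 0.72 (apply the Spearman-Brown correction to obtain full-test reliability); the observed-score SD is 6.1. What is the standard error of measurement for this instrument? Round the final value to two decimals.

Spearman-Brown: r = 2(0.72) / (1 + 0.72) = 1.440 / 1.720 ≃ 0.837
SEM = 6.100 * √(1 − 0.837) = 6.100 * √0.163 ≃ 6.100 * 0.403 ≃ 2.461

2.46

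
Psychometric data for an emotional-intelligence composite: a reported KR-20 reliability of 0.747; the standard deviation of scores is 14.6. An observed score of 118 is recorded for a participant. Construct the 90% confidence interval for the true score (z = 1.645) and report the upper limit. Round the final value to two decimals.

130.08

SEM = 14.6000·√(1 − 0.7470) ≈ 7.3437
Half-width = 1.645·7.3437 ≈ 12.0803
Upper limit = 118 + 12.0803 ≈ 130.0803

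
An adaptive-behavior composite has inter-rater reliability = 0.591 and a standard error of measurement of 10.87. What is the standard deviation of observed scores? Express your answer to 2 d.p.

17.00

σ = SEM·(1 − r)^(−1/2) ≈ 10.87·1.564 ≈ 16.997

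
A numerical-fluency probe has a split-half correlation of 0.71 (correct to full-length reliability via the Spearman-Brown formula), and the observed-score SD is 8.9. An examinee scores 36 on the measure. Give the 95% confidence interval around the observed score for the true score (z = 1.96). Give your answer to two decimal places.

r_full = 2·0.71 / (1 + 0.71) ≈ 0.830
SEM = 8.900·√(1 − 0.830) ≈ 3.665
Half-width = 1.96·3.665 ≈ 7.184
CI = 36 ± 7.184 → [28.816, 43.184]

[28.82, 43.18]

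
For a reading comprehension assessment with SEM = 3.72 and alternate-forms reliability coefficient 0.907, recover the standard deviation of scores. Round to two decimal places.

12.20

SD = 3.72 / √(1 − 0.907) ≈ 12.1984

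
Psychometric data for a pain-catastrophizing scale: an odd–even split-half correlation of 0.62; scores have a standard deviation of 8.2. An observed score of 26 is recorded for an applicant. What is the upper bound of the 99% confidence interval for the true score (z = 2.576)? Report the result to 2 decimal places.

Spearman-Brown: r = 2(0.62) / (1 + 0.62) = 1.2400 / 1.6200 ≈ 0.7654
SEM = 8.2000·√(1 − 0.7654) ≈ 3.9714
2.576 · SEM ≈ 10.2304
Upper bound: 26 + 10.2304 = 36.2304

36.23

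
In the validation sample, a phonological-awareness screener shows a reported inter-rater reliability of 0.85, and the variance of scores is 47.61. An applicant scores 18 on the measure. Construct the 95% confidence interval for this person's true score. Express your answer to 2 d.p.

SD = √47.61 = 6.900
SEM = 6.900 × √(1 − 0.850) = 6.900 × √0.150 ≈ 6.900 × 0.387 ≈ 2.672
1.96 × SEM ≈ 5.238
Interval: (12.762, 23.238)

[12.76, 23.24]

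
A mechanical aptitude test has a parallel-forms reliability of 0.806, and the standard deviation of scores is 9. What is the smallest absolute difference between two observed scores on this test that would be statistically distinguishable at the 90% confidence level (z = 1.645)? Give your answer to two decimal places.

9.22

SEM = 9.0000 × √(1 − 0.8060) = 9.0000 × √0.1940 ≈ 9.0000 × 0.4405 ≈ 3.9641
Standard error of the difference = 3.9641·√2 ≈ 5.6061
Smallest detectable difference = 1.645×5.6061 ≈ 9.2220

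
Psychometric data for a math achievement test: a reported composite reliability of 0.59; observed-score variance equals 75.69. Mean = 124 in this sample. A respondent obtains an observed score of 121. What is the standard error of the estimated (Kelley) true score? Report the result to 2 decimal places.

4.28

SD = √75.69 = 8.7000
SE_est = SD × √(r(1 − r)) = 8.7000 × √0.2419 ≃ 8.7000 × 0.4918 ≃ 4.2789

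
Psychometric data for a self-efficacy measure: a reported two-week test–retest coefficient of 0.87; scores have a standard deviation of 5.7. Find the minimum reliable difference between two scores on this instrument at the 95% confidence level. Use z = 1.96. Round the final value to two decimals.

SEM = 5.700×√(1 − 0.870) ≈ 2.055
SE_diff = SEM × √2 ≈ 2.055 × 1.414 ≈ 2.906
Smallest detectable difference = 1.96×2.906 ≈ 5.697

5.70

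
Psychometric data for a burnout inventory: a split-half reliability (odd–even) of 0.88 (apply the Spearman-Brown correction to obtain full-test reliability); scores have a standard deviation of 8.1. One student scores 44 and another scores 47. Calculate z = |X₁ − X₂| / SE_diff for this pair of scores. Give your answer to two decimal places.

1.04

Full-length reliability (Spearman-Brown) = 2(0.88)/(1+0.88) ≃ 0.936
SEM = 8.100 × √(1 − 0.936) = 8.100 × √0.064 ≃ 8.100 × 0.253 ≃ 2.046
Standard error of the difference = 2.046·√2 ≃ 2.894
z = 3 / 2.894 ≃ 1.037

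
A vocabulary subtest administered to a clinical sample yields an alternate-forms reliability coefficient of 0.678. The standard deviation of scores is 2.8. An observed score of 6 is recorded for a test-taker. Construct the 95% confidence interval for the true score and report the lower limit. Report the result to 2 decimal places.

2.89

SEM = 2.8000·√(1 − 0.6780) ≈ 1.5889
1.96 · SEM ≈ 3.1142
Lower bound: 6 − 3.1142 = 2.8858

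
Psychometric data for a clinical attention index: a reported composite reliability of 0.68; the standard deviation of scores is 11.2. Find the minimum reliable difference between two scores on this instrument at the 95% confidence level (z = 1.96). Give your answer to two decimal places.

SEM = 11.2000 * √(1 − 0.6800) = 11.2000 * √0.3200 ≈ 11.2000 * 0.5657 ≈ 6.3357
SE_diff = √2 * SEM ≈ 8.9600
Minimum reliable difference = 1.96 * SE_diff ≈ 1.96 * 8.9600 ≈ 17.5616

17.56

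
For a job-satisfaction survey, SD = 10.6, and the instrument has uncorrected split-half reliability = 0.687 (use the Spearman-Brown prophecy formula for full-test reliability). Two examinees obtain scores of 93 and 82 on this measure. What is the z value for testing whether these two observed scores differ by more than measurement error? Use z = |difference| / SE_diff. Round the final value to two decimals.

1.70

Full-length reliability (Spearman-Brown) = 2(0.687)/(1+0.687) ≈ 0.8145
The standard error of measurement is 10.6000·√(1 − 0.8145) ≈ 10.6000·0.4307 ≈ 4.5658.
SE_diff = √2 · SEM ≈ 6.4571
z = |93 − 82| / 6.4571 = 11 / 6.4571 ≈ 1.7036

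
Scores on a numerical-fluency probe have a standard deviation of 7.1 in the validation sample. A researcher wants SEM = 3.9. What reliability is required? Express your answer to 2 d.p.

0.70

r = 1 − (SEM / SD)² = 1 − (3.90000 / 7.1)² ≈ 1 − 0.30173 ≈ 0.69827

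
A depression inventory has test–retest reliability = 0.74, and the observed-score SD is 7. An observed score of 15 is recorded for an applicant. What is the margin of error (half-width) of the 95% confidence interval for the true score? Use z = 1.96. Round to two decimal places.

7.00

SEM = 7.000 * √(1 − 0.740) = 7.000 * √0.260 ≈ 7.000 * 0.510 ≈ 3.569
1.96 * SEM ≈ 6.996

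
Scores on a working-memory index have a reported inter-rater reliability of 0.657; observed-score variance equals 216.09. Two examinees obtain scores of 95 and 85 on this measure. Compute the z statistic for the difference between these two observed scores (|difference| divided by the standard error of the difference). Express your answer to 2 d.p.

0.82

SD = √216.09 = 14.700
SEM = 14.700 · √(1 − 0.657) = 14.700 · √0.343 ≈ 14.700 · 0.586 ≈ 8.609
SE_diff = SEM · √2 ≈ 8.609 · 1.414 ≈ 12.175
z = |95 − 85| / 12.175 = 10 / 12.175 ≈ 0.821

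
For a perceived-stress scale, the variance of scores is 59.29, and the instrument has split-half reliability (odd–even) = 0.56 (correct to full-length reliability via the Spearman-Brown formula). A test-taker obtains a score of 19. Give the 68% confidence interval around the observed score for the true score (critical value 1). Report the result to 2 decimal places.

SD = √59.29 ≈ 7.70000
Full-length reliability (Spearman-Brown) = 2(0.56)/(1+0.56) ≈ 0.71795
SEM = 7.70000*√(1 − 0.71795) ≈ 4.08935
Half-width = 1*4.08935 ≈ 4.08935
68% CI: 19 ± 4.08935 = [14.91065, 23.08935]

[14.91, 23.09]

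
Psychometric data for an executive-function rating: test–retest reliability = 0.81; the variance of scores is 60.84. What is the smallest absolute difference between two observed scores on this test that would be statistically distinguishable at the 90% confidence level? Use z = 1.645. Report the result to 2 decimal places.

SD = √60.84 = 7.8000
SEM = 7.8000*√(1 − 0.8100) ≈ 3.3999
Standard error of the difference = 3.3999·√2 ≈ 4.8082
Smallest detectable difference = 1.645*4.8082 ≈ 7.9096

7.91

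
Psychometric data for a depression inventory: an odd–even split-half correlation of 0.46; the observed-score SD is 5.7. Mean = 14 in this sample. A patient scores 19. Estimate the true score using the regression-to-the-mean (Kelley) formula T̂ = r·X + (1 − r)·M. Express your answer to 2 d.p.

Spearman-Brown: r = 2(0.46) / (1 + 0.46) = 0.9200 / 1.4600 ≈ 0.6301
Estimated true score = 0.6301·19 + (1 − 0.6301)·14 ≈ 17.1507

17.15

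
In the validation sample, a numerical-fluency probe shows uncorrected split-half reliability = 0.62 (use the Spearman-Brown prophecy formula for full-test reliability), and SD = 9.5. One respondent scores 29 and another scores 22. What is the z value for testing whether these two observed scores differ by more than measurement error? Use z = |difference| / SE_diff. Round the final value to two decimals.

r_full = 2·0.62 / (1 + 0.62) ≈ 0.7654
SEM = 9.5000 × √(1 − 0.7654) = 9.5000 × √0.2346 ≈ 9.5000 × 0.4843 ≈ 4.6011
SE_diff = √2 × SEM ≈ 6.5069
z = 7 / 6.5069 ≈ 1.0758

1.08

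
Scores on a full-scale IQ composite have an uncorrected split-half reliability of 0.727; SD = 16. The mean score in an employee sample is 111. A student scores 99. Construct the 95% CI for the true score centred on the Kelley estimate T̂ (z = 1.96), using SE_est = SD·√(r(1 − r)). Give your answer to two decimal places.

[89.46, 112.34]

Full-length reliability (Spearman-Brown) = 2(0.727)/(1+0.727) ≈ 0.8419
T̂ = 0.8419(99) + 0.1581(111) ≈ 100.8969
SE_est = SD · √(r(1 − r)) = 16.0000 · √0.1331 ≈ 16.0000 · 0.3648 ≈ 5.8370
95% CI: 100.8969 ± 11.4406 ≈ (89.4564, 112.3375)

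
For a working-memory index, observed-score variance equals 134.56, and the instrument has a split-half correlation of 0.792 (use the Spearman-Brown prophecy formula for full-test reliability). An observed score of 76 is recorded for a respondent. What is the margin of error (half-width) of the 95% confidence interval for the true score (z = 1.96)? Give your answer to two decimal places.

SD = √134.56 = 11.600
Spearman-Brown: r = 2(0.792) / (1 + 0.792) = 1.584 / 1.792 ≈ 0.884
SEM = 11.600 * √(1 − 0.884) = 11.600 * √0.116 ≈ 11.600 * 0.341 ≈ 3.952
1.96 * SEM ≈ 7.746

7.75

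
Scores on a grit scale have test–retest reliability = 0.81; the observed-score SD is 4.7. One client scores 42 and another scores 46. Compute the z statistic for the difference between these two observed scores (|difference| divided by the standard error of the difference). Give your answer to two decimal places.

1.38

The standard error of measurement is 4.700*√(1 − 0.810) ≈ 4.700*0.436 ≈ 2.049.
SE_diff = √2 * SEM ≈ 2.897
z = |42 − 46| / 2.897 = 4 / 2.897 ≈ 1.381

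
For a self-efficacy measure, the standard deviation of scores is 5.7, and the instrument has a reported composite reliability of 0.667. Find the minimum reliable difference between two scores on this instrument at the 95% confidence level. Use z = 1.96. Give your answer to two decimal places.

SEM = 5.7000*√(1 − 0.6670) ≃ 3.2893
SE_diff = √2 * SEM ≃ 4.6517
Smallest detectable difference = 1.96*4.6517 ≃ 9.1173

9.12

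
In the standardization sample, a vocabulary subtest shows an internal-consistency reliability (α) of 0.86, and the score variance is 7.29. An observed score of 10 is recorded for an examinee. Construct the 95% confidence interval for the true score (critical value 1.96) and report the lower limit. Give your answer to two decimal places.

SD = √7.29 = 2.700
SEM = 2.700 · √(1 − 0.860) = 2.700 · √0.140 ≈ 2.700 · 0.374 ≈ 1.010
Half-width = 1.96·1.010 ≈ 1.980
Lower limit = 10 − 1.980 ≈ 8.020

8.02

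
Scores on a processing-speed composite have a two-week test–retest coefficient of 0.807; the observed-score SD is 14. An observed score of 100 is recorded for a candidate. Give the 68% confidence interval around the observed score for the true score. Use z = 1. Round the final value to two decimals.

[93.85, 106.15]

SEM = 14.00000·√(1 − 0.80700) ≈ 6.15045
Half-width = 1·6.15045 ≈ 6.15045
Interval: (93.84955, 106.15045)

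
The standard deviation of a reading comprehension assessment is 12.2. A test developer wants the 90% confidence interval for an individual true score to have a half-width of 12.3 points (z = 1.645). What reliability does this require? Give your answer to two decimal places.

SEM needed = half-width / z = 12.3/1.645 ≈ 7.4772
r = 1 − (7.4772/12.2)² ≈ 1 − 0.3756 ≈ 0.6244

0.62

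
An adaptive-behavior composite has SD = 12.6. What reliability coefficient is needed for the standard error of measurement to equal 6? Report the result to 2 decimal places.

Required reliability = 1 − (SEM/SD)² = 1 − 0.2268 ≈ 0.7732

0.77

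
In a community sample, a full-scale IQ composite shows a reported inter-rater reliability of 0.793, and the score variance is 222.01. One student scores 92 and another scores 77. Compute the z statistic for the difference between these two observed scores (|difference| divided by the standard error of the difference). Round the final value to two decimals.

1.56

SD = √222.01 = 14.90000
SEM = 14.90000 · √(1 − 0.79300) = 14.90000 · √0.20700 ≈ 14.90000 · 0.45497 ≈ 6.77909
SE_diff = √2 · SEM ≈ 9.58708
z = 15 / 9.58708 ≈ 1.56461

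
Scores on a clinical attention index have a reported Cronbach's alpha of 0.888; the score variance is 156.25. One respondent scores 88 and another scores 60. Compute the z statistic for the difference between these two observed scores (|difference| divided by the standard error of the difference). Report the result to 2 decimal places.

4.73

SD = √156.25 = 12.500
SEM = 12.500*√(1 − 0.888) ≃ 4.183
SE_diff = √2 * SEM ≃ 5.916
z = |88 − 60| / 5.916 = 28 / 5.916 ≃ 4.733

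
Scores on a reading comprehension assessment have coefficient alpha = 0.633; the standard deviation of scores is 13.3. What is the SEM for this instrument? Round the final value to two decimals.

SEM = 13.3000 · √(1 − 0.6330) = 13.3000 · √0.3670 ≈ 13.3000 · 0.6058 ≈ 8.0572

8.06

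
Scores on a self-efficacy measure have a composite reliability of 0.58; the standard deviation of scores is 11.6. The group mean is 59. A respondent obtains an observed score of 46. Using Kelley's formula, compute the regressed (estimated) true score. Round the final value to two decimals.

Estimated true score = 0.5800*46 + (1 − 0.5800)*59 ≈ 51.4600

51.46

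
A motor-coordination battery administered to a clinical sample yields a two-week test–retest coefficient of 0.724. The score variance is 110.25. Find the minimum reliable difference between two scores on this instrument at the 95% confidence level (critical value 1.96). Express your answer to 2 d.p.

SD = √110.25 = 10.50000
The standard error of measurement is 10.50000×√(1 − 0.72400) ≃ 10.50000×0.52536 ≃ 5.51625.
SE_diff = √2 × SEM ≃ 7.80115
Minimum reliable difference = 1.96 × SE_diff ≃ 1.96 × 7.80115 ≃ 15.29026

15.29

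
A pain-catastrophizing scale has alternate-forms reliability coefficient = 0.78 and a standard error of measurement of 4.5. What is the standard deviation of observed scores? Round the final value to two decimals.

SD = 4.5 / √(1 − 0.78) ≈ 9.594

9.59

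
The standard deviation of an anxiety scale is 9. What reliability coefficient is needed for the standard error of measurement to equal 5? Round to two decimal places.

0.69

r = 1 − (5.0000/9)² ≈ 1 − 0.3086 ≈ 0.6914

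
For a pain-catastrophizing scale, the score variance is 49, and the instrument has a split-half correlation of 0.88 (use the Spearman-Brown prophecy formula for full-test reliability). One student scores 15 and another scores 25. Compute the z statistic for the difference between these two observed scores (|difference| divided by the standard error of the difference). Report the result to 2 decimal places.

4.00

SD = √49 ≈ 7.0000
r_full = 2·0.88 / (1 + 0.88) ≈ 0.9362
SEM = 7.0000×√(1 − 0.9362) ≈ 1.7685
SE_diff = √2 × SEM ≈ 2.5011
z = 10 / 2.5011 ≈ 3.9983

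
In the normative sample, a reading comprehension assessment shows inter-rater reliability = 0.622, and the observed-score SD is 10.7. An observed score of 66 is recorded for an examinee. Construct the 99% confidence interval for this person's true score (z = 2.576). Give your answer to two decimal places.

[49.05, 82.95]

SEM = 10.7000 × √(1 − 0.6220) = 10.7000 × √0.3780 ≈ 10.7000 × 0.6148 ≈ 6.5785
Half-width = 2.576×6.5785 ≈ 16.9463
99% CI: 66 ± 16.9463 = [49.0537, 82.9463]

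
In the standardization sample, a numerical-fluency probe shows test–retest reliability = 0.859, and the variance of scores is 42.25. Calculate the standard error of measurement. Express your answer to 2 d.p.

2.44

SD = √42.25 ≈ 6.5000
SEM = 6.5000·√(1 − 0.8590) ≈ 2.4407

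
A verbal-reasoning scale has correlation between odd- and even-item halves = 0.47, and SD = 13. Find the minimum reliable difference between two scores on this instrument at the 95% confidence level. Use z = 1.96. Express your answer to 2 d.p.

Full-length reliability (Spearman-Brown) = 2(0.47)/(1+0.47) ≈ 0.6395
SEM = 13.0000 × √(1 − 0.6395) = 13.0000 × √0.3605 ≈ 13.0000 × 0.6005 ≈ 7.8059
SE_diff = √2 × SEM ≈ 11.0392
Minimum reliable difference = 1.96 × SE_diff ≈ 1.96 × 11.0392 ≈ 21.6368

21.64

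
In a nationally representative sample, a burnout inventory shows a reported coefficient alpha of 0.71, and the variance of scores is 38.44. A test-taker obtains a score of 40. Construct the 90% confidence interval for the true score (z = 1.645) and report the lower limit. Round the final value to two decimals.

34.51

σ = 38.44^(1/2) = 6.2000
SEM = 6.2000 · √(1 − 0.7100) = 6.2000 · √0.2900 ≈ 6.2000 · 0.5385 ≈ 3.3388
Half-width = 1.645·3.3388 ≈ 5.4923
Lower bound: 40 − 5.4923 = 34.5077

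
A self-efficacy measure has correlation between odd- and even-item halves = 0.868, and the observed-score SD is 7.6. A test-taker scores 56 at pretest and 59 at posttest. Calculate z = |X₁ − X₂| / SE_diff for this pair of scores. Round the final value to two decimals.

Spearman-Brown: r = 2(0.868) / (1 + 0.868) = 1.7360 / 1.8680 ≈ 0.9293
SEM = 7.6000 · √(1 − 0.9293) = 7.6000 · √0.0707 ≈ 7.6000 · 0.2658 ≈ 2.0203
Standard error of the difference = 2.0203·√2 ≈ 2.8571
z = |56 − 59| / 2.8571 = 3 / 2.8571 ≈ 1.0500

1.05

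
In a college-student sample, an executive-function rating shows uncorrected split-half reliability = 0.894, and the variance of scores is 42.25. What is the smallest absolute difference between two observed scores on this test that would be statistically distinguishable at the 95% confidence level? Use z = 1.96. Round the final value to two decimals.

SD = √42.25 ≈ 6.5000
r_full = 2·0.894 / (1 + 0.894) ≈ 0.9440
SEM = 6.5000 · √(1 − 0.9440) = 6.5000 · √0.0560 ≈ 6.5000 · 0.2366 ≈ 1.5377
SE_diff = SEM · √2 ≈ 1.5377 · 1.4142 ≈ 2.1747
Minimum reliable difference = 1.96 · SE_diff ≈ 1.96 · 2.1747 ≈ 4.2623

4.26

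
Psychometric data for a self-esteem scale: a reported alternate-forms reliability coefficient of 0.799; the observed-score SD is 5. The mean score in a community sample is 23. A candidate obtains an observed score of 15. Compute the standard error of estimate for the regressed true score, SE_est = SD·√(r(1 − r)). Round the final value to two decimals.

2.00

SE_est = 5.00000*√(0.79900*0.20100) ≃ 2.00374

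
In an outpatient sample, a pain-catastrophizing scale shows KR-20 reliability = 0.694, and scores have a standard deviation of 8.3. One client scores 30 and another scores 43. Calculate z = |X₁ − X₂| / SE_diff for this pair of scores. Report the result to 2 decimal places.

SEM = 8.300 × √(1 − 0.694) = 8.300 × √0.306 ≈ 8.300 × 0.553 ≈ 4.591
Standard error of the difference = 4.591·√2 ≈ 6.493
z = |30 − 43| / 6.493 = 13 / 6.493 ≈ 2.002

2.00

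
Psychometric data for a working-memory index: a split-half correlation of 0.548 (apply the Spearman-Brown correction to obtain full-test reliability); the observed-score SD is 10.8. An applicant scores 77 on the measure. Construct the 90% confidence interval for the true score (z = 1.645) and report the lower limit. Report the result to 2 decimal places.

67.40

Spearman-Brown: r = 2(0.548) / (1 + 0.548) = 1.096 / 1.548 ≈ 0.708
SEM = 10.800 × √(1 − 0.708) = 10.800 × √0.292 ≈ 10.800 × 0.540 ≈ 5.836
Margin = 1.645 × 5.836 ≈ 9.600
Lower bound: 77 − 9.600 = 67.400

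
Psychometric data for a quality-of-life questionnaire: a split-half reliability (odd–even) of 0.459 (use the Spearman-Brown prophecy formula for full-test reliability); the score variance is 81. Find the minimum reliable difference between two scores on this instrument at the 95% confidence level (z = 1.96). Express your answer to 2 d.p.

15.19

σ = 81^(1/2) = 9.0000
Full-length reliability (Spearman-Brown) = 2(0.459)/(1+0.459) ≃ 0.6292
The standard error of measurement is 9.0000×√(1 − 0.6292) ≃ 9.0000×0.6089 ≃ 5.4804.
SE_diff = SEM × √2 ≃ 5.4804 × 1.4142 ≃ 7.7505
Minimum reliable difference = 1.96 × SE_diff ≃ 1.96 × 7.7505 ≃ 15.1909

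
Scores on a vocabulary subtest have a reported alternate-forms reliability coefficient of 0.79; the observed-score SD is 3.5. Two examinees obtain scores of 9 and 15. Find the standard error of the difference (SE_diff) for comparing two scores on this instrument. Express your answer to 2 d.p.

2.27

SEM = 3.5000 · √(1 − 0.7900) = 3.5000 · √0.2100 ≈ 3.5000 · 0.4583 ≈ 1.6039
SE_diff = SEM · √2 ≈ 1.6039 · 1.4142 ≈ 2.2683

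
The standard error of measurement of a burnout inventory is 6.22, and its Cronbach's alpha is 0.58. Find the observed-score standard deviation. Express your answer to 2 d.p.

9.60

SD = SEM / √(1 − r) = 6.22 / √0.4200 ≈ 6.22 / 0.6481 ≈ 9.5977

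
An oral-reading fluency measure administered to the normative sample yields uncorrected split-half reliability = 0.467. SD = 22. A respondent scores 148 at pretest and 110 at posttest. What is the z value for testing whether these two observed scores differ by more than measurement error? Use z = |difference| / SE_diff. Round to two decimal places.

2.03

r_full = 2·0.467 / (1 + 0.467) ≈ 0.637
SEM = 22.000 × √(1 − 0.637) = 22.000 × √0.363 ≈ 22.000 × 0.603 ≈ 13.261
SE_diff = √2 × SEM ≈ 18.754
z = 38 / 18.754 ≈ 2.026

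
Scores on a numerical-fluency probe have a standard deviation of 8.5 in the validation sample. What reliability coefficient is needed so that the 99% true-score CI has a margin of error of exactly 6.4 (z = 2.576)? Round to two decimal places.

Required SEM = 6.4 / 2.576 ≃ 2.4845
r = 1 − (SEM / SD)² = 1 − (2.4845 / 8.5)² ≃ 1 − 0.0854 ≃ 0.9146

0.91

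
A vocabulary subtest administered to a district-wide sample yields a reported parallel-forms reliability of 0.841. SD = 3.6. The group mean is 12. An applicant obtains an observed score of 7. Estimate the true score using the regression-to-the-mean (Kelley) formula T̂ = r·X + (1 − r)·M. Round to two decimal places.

7.80

Estimated true score = 0.8410·7 + (1 − 0.8410)·12 ≈ 7.7950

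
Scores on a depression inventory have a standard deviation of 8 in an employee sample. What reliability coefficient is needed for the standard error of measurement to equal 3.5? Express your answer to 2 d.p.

0.81

Required reliability = 1 − (SEM/SD)² = 1 − 0.1914 ≈ 0.8086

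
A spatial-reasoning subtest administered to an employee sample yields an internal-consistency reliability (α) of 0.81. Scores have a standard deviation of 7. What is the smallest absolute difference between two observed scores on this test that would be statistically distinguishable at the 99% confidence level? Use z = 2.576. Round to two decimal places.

The standard error of measurement is 7.0000×√(1 − 0.8100) ≈ 7.0000×0.4359 ≈ 3.0512.
SE_diff = SEM × √2 ≈ 3.0512 × 1.4142 ≈ 4.3151
Smallest detectable difference = 2.576×4.3151 ≈ 11.1157

11.12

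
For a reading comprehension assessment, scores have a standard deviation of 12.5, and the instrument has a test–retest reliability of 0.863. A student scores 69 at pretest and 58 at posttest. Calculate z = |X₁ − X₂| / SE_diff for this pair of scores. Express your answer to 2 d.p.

SEM = 12.500 * √(1 − 0.863) = 12.500 * √0.137 ≃ 12.500 * 0.370 ≃ 4.627
Standard error of the difference = 4.627·√2 ≃ 6.543
z = |69 − 58| / 6.543 = 11 / 6.543 ≃ 1.681

1.68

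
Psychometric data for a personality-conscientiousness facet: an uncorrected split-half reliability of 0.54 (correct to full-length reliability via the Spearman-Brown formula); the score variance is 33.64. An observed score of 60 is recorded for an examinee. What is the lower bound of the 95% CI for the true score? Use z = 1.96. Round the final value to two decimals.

53.79

SD = √33.64 ≈ 5.80000
r_full = 2·0.54 / (1 + 0.54) ≈ 0.70130
SEM = 5.80000*√(1 − 0.70130) ≈ 3.16991
Margin = 1.96 * 3.16991 ≈ 6.21302
Lower bound: 60 − 6.21302 = 53.78698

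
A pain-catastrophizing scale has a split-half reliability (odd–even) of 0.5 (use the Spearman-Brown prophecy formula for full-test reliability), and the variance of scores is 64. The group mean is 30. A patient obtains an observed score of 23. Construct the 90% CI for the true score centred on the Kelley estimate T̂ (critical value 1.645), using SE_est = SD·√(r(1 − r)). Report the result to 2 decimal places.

[19.13, 31.54]

SD = √64 ≈ 8.0000
Spearman-Brown: r = 2(0.5) / (1 + 0.5) = 1.0000 / 1.5000 ≈ 0.6667
T̂ = 0.6667(23) + 0.3333(30) ≈ 25.3333
SE_est = 8.0000·√[r(1 − r)] ≈ 3.7712
90% CI: 25.3333 ± 6.2037 ≈ (19.1296, 31.5370)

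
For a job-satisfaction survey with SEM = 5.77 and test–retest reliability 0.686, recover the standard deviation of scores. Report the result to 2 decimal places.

SD = SEM / √(1 − r) = 5.77 / √0.3140 ≃ 5.77 / 0.5604 ≃ 10.2970

10.30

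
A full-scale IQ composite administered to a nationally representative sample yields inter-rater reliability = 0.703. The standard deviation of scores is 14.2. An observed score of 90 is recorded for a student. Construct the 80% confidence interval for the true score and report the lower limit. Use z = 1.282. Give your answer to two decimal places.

80.08

SEM = 14.20000 * √(1 − 0.70300) = 14.20000 * √0.29700 ≈ 14.20000 * 0.54498 ≈ 7.73867
1.282 * SEM ≈ 9.92098
Lower limit = 90 − 9.92098 ≈ 80.07902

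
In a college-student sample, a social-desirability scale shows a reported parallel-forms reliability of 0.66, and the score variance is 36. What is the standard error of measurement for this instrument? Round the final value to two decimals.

3.50

σ = 36^(1/2) = 6.0000
SEM = 6.0000·√(1 − 0.6600) ≈ 3.4986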